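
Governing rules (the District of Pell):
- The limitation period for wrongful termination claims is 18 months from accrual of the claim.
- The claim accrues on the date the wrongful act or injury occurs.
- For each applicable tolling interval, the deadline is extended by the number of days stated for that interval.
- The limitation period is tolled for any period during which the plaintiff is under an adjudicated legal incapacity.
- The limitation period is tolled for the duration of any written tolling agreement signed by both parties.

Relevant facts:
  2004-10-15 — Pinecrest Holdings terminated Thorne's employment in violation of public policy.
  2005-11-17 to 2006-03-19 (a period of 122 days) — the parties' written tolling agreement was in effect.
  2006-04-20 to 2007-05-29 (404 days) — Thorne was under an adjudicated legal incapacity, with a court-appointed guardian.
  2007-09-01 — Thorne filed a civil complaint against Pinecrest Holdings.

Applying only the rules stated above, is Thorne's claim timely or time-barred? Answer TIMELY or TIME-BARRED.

The claim accrued on 2004-10-15, the date of the act.
Adding the 18 months base period to 2004-10-15 gives a deadline of 2006-04-15, before any tolling.
Because the written tolling agreement ran from 2005-11-17 to 2006-03-19, the deadline is extended by 122 days to 2006-08-15.
The plaintiff's legal incapacity from 2006-04-20 to 2007-05-29 tolled the period for 404 days, extending the deadline to 2007-09-23.
The 2007-09-01 filing precedes the 2007-09-23 deadline; the claim is timely.

TIMELY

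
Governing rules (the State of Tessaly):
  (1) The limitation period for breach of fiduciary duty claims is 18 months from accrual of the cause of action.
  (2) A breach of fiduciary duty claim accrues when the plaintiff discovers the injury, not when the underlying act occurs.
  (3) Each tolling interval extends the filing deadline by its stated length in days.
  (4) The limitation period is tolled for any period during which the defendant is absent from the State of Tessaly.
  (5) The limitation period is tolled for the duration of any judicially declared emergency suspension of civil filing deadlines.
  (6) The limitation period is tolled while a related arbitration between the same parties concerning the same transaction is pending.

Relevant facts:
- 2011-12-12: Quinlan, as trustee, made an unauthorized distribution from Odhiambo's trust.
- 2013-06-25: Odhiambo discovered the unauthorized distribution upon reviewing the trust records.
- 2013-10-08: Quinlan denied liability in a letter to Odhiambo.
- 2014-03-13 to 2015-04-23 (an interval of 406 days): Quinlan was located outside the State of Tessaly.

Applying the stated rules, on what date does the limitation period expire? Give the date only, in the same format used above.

Accrual is tied to discovery, so the period began on 2013-06-25 rather than on 2011-12-12 when the act occurred.
Adding the 18 months base period to 2013-06-25 gives a deadline of 2014-12-25, before any tolling.
Because the defendant's absence from the jurisdiction ran from 2014-03-13 to 2015-04-23, the deadline is extended by 406 days to 2016-02-04.
Nothing else in the chronology tolls or restarts the period.

2016-02-04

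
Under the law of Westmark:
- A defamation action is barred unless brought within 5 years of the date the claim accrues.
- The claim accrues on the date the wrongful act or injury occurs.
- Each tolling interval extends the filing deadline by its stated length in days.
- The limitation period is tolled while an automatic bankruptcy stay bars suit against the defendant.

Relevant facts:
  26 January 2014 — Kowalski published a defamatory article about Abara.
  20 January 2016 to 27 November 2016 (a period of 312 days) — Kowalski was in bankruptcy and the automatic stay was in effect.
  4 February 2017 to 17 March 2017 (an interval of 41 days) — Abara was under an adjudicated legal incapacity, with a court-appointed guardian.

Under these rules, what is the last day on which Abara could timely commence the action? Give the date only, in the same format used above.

The claim accrued on 26 January 2014, when the wrongful act occurred.
5 years from 26 January 2014 is 26 January 2019.
The period was tolled for 312 days by the automatic bankruptcy stay (20 January 2016 to 27 November 2016), pushing the deadline to 4 December 2019.
No stated provision tolls the period for the plaintiff's incapacity, so the interval from 4 February 2017 to 17 March 2017 has no effect on the deadline.

4 December 2019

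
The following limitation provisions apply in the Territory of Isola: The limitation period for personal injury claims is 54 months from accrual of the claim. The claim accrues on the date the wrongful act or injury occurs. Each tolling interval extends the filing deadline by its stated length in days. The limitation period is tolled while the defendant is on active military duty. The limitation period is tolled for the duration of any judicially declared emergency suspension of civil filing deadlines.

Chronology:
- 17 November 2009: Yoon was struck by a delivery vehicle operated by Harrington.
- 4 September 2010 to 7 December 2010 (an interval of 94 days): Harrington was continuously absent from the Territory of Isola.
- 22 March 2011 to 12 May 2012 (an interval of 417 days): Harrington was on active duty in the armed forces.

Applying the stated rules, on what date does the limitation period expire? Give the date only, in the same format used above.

The claim accrued on 17 November 2009, when the wrongful act occurred.
Adding the 54 months base period to 17 November 2009 gives a deadline of 17 May 2014, before any tolling.
The defendant's active military service from 22 March 2011 to 12 May 2012 tolled the period for 417 days, extending the deadline to 8 July 2015.
No stated provision tolls the period for the defendant's absence, so the interval from 4 September 2010 to 7 December 2010 has no effect on the deadline.

8 July 2015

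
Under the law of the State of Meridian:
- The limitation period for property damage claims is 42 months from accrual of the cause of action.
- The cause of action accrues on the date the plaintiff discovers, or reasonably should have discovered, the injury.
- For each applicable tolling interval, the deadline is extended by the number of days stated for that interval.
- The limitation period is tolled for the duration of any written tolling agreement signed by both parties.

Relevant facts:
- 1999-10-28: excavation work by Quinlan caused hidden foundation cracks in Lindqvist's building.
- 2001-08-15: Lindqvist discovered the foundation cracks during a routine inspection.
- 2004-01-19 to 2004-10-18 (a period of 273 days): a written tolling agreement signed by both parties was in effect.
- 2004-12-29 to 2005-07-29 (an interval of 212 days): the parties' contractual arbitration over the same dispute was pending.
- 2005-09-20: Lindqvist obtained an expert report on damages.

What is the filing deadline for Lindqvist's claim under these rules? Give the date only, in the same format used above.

2005-11-15

The claim did not accrue until Lindqvist discovered the injury on 2001-08-15; the 1999-10-28 act date does not start the clock under the stated rule.
The untolled deadline — 42 months after 2001-08-15 — is 2005-02-15.
Because the written tolling agreement ran from 2004-01-19 to 2004-10-18, the deadline is extended by 273 days to 2005-11-15.
The pending related arbitration from 2004-12-29 to 2005-07-29 does not toll the period, because no stated rule makes a pending arbitration a tolling event.
Nothing else in the chronology tolls or restarts the period.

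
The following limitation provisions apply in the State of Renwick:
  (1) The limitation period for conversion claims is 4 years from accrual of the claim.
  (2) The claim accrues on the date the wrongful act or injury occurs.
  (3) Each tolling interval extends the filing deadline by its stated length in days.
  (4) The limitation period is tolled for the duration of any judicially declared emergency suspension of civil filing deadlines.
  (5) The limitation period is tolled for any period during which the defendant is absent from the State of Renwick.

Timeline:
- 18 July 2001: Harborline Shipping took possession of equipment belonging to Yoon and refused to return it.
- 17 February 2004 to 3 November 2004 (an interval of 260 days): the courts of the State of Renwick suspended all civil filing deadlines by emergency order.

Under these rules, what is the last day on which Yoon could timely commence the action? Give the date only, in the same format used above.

4 April 2006

The limitation period began to run on 18 July 2001.
The untolled deadline — 4 years after 18 July 2001 — is 18 July 2005.
The period was tolled for 260 days by the emergency suspension of filing deadlines (17 February 2004 to 3 November 2004), pushing the deadline to 4 April 2006.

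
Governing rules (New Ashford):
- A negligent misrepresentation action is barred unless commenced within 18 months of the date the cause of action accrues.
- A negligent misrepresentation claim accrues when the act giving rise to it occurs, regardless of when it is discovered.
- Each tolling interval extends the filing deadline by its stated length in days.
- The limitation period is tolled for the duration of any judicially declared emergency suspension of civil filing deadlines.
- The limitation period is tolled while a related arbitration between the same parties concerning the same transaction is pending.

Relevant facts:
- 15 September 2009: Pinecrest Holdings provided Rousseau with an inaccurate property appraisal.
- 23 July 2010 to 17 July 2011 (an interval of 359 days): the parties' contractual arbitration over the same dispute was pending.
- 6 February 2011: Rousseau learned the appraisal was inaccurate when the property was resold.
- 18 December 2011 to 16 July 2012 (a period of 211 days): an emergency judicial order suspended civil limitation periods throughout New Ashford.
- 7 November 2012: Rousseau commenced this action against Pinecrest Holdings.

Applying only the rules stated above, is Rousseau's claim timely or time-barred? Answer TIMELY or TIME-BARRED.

Accrual is governed by the date of the act, so the period began to run on 15 September 2009; the later discovery on 6 February 2011 is irrelevant under the stated rule.
Adding the 18 months base period to 15 September 2009 gives a deadline of 15 March 2011, before any tolling.
Because the pending related arbitration ran from 23 July 2010 to 17 July 2011, the deadline is extended by 359 days to 8 March 2012.
The emergency suspension of filing deadlines from 18 December 2011 to 16 July 2012 tolled the period for 211 days, extending the deadline to 5 October 2012.
The 7 November 2012 filing falls after the 5 October 2012 deadline; the claim is time-barred.

TIME-BARRED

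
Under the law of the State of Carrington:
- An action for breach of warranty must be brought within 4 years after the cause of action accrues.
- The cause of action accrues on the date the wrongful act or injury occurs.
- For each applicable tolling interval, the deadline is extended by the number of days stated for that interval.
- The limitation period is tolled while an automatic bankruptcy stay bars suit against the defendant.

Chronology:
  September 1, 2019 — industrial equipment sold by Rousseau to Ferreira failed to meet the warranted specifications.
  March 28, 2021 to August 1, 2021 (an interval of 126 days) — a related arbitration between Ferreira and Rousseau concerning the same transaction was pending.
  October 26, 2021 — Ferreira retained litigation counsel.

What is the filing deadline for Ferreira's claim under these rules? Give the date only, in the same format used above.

The cause of action accrued on September 1, 2019, the date of the act.
4 years from September 1, 2019 is September 1, 2023.
The pending related arbitration from March 28, 2021 to August 1, 2021 does not toll the period, because no stated rule makes a pending arbitration a tolling event.
The other events in the timeline have no effect on the limitation period under the stated rules.

September 1, 2023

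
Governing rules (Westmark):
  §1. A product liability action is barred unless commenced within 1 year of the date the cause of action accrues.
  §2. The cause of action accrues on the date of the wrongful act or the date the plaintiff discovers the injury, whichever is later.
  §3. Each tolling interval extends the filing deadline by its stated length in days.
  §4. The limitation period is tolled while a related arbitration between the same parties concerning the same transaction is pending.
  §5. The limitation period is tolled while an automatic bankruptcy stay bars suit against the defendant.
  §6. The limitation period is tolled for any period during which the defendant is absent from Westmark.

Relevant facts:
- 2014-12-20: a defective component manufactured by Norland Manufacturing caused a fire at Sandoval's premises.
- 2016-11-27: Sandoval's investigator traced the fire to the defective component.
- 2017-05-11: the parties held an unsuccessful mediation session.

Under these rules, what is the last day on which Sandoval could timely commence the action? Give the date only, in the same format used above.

Taking the later of the act (2014-12-20) and discovery (2016-11-27), the claim accrued on 2016-11-27.
The untolled deadline — 1 year after 2016-11-27 — is 2017-11-27.
Nothing else in the chronology tolls or restarts the period.

2017-11-27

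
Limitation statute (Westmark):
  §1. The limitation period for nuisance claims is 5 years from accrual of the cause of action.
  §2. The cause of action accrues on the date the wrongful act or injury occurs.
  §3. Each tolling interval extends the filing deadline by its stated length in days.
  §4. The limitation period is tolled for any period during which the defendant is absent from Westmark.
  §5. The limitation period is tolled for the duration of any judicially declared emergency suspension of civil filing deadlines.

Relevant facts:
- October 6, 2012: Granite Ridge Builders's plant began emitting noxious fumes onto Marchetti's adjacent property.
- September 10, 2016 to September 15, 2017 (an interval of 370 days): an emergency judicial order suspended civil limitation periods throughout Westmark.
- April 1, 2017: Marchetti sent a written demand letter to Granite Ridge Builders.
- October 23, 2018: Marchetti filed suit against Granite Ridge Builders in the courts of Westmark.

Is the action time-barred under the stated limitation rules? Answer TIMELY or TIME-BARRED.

The cause of action accrued on October 6, 2012, the date of the act.
5 years from October 6, 2012 is October 6, 2017.
The period was tolled for 370 days by the emergency suspension of filing deadlines (September 10, 2016 to September 15, 2017), pushing the deadline to October 11, 2018.
The other events in the timeline have no effect on the limitation period under the stated rules.
The October 23, 2018 filing falls after the October 11, 2018 deadline; the claim is time-barred.

TIME-BARRED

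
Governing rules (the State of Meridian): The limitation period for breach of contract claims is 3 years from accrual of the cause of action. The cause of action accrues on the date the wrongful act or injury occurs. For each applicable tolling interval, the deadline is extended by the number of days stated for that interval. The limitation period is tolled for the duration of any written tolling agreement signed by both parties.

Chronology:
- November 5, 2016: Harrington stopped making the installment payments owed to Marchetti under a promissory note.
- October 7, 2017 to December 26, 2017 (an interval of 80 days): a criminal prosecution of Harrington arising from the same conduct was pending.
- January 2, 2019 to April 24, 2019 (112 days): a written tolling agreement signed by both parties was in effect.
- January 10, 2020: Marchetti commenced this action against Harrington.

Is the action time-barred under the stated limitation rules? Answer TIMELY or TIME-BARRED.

TIMELY

The claim accrued on November 5, 2016, when the wrongful act occurred.
The untolled deadline — 3 years after November 5, 2016 — is November 5, 2019.
The written tolling agreement from January 2, 2019 to April 24, 2019 tolled the period for 112 days, extending the deadline to February 25, 2020.
No stated provision tolls the period for a criminal prosecution, so the interval from October 7, 2017 to December 26, 2017 has no effect on the deadline.
Marchetti filed on January 10, 2020, before the February 25, 2020 deadline, so the action is timely.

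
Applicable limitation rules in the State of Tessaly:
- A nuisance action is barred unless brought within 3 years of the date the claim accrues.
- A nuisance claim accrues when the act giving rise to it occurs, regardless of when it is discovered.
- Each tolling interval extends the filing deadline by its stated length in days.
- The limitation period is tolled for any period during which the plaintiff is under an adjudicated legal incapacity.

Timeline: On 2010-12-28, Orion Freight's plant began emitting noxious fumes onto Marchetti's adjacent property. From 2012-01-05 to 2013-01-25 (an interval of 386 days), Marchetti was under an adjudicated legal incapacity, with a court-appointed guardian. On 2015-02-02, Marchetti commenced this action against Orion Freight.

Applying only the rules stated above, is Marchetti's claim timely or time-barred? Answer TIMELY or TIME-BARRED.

TIME-BARRED

The claim accrued on 2010-12-28, the date of the act.
The untolled deadline — 3 years after 2010-12-28 — is 2013-12-28.
The period was tolled for 386 days by the plaintiff's legal incapacity (2012-01-05 to 2013-01-25), pushing the deadline to 2015-01-18.
Filing on 2015-02-02 missed the 2015-01-18 deadline — the action is time-barred.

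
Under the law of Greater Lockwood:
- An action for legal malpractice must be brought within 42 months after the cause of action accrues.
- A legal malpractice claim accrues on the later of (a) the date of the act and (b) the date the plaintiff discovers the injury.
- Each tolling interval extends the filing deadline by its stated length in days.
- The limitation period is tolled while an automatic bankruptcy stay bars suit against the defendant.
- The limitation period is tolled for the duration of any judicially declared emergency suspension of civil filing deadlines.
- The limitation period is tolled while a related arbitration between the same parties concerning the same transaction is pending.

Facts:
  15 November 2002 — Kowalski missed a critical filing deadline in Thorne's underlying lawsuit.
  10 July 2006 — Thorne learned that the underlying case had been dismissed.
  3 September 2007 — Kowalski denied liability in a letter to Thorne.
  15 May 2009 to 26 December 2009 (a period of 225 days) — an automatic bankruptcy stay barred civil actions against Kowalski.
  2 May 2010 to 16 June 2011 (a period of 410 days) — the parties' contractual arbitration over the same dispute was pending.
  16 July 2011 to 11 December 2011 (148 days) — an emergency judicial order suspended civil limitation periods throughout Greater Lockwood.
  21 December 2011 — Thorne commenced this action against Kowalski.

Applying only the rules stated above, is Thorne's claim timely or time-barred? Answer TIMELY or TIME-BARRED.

TIMELY

The claim accrued on 10 July 2006 — the later of the 15 November 2002 act and the 10 July 2006 discovery.
The untolled deadline — 42 months after 10 July 2006 — is 10 January 2010.
The period was tolled for 225 days by the automatic bankruptcy stay (15 May 2009 to 26 December 2009), pushing the deadline to 23 August 2010.
The pending related arbitration from 2 May 2010 to 16 June 2011 tolled the period for 410 days, extending the deadline to 7 October 2011.
Because the emergency suspension of filing deadlines ran from 16 July 2011 to 11 December 2011, the deadline is extended by 148 days to 3 March 2012.
The other events in the timeline have no effect on the limitation period under the stated rules.
Thorne filed on 21 December 2011, before the 3 March 2012 deadline, so the action is timely.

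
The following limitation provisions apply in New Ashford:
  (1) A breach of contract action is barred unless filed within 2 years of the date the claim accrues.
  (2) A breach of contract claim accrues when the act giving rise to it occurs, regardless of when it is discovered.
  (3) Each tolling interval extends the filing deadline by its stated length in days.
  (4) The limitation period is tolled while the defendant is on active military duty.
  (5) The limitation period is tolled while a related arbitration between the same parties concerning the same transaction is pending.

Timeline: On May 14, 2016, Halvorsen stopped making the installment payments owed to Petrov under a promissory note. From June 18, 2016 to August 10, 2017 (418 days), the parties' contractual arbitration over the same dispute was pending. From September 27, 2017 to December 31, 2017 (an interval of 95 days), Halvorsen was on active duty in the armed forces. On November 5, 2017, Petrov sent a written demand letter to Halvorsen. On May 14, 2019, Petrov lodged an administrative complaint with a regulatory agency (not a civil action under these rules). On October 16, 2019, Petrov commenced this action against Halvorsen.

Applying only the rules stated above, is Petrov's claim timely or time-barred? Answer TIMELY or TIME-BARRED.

TIME-BARRED

The claim accrued on May 14, 2016, the date of the act.
The untolled deadline — 2 years after May 14, 2016 — is May 14, 2018.
The period was tolled for 418 days by the pending related arbitration (June 18, 2016 to August 10, 2017), pushing the deadline to July 6, 2019.
Because the defendant's active military service ran from September 27, 2017 to December 31, 2017, the deadline is extended by 95 days to October 9, 2019.
None of the other events listed affects the running of the period under the stated rules.
Filing on October 16, 2019 missed the October 9, 2019 deadline — the action is time-barred.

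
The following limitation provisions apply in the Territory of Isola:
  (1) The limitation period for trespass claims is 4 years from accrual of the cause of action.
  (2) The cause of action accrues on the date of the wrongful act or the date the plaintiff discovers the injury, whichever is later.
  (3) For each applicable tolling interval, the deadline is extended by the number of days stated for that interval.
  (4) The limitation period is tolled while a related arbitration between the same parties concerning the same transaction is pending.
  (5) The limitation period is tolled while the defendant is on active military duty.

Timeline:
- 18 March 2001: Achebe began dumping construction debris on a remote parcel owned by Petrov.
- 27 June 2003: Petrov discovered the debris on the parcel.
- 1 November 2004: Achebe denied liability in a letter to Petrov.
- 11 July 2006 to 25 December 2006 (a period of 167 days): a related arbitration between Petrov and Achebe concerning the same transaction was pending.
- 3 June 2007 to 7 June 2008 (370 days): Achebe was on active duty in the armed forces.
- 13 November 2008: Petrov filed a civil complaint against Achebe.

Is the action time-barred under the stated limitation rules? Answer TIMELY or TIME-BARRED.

TIMELY

The claim accrued on 27 June 2003 — the later of the 18 March 2001 act and the 27 June 2003 discovery.
Adding the 4 years base period to 27 June 2003 gives a deadline of 27 June 2007, before any tolling.
The period was tolled for 167 days by the pending related arbitration (11 July 2006 to 25 December 2006), pushing the deadline to 11 December 2007.
Because the defendant's active military service ran from 3 June 2007 to 7 June 2008, the deadline is extended by 370 days to 15 December 2008.
Nothing else in the chronology tolls or restarts the period.
Petrov filed on 13 November 2008, before the 15 December 2008 deadline, so the action is timely.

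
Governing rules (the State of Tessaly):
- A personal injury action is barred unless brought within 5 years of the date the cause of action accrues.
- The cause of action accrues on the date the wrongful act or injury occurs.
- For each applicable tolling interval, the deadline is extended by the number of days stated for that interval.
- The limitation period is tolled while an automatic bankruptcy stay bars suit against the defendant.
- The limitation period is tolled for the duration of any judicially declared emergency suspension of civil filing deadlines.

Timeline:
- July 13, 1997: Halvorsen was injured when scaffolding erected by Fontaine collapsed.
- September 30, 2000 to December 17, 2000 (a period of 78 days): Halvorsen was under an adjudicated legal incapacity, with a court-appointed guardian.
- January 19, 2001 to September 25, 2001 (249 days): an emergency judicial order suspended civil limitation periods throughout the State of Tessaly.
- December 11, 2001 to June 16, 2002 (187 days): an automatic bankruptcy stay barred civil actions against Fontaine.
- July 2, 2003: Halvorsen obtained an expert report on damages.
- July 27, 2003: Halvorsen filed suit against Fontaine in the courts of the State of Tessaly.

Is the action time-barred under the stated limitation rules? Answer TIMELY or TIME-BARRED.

The limitation period began to run on July 13, 1997.
Adding the 5 years base period to July 13, 1997 gives a deadline of July 13, 2002, before any tolling.
The period was tolled for 249 days by the emergency suspension of filing deadlines (January 19, 2001 to September 25, 2001), pushing the deadline to March 19, 2003.
The period was tolled for 187 days by the automatic bankruptcy stay (December 11, 2001 to June 16, 2002), pushing the deadline to September 22, 2003.
No stated provision tolls the period for the plaintiff's incapacity, so the interval from September 30, 2000 to December 17, 2000 has no effect on the deadline.
None of the other events listed affects the running of the period under the stated rules.
The July 27, 2003 filing precedes the September 22, 2003 deadline; the claim is timely.

TIMELY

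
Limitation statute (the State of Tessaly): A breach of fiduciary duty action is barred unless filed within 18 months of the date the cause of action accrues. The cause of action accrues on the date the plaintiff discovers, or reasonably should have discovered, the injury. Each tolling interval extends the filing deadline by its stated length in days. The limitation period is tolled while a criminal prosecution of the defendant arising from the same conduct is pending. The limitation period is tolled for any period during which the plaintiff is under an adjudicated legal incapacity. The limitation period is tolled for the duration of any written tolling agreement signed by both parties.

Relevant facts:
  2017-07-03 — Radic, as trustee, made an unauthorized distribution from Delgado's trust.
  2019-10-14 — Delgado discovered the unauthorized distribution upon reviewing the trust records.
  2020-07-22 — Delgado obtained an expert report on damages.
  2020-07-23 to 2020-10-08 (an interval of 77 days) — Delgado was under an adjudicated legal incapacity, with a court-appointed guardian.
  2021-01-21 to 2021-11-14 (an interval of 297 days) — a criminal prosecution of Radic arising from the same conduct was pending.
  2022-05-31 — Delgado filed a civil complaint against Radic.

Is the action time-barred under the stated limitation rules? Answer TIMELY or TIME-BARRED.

TIME-BARRED

Accrual is tied to discovery, so the period began on 2019-10-14 rather than on 2017-07-03 when the act occurred.
18 months from 2019-10-14 is 2021-04-14.
The period was tolled for 77 days by the plaintiff's legal incapacity (2020-07-23 to 2020-10-08), pushing the deadline to 2021-06-30.
Because the pending criminal prosecution ran from 2021-01-21 to 2021-11-14, the deadline is extended by 297 days to 2022-04-23.
None of the other events listed affects the running of the period under the stated rules.
The 2022-05-31 filing falls after the 2022-04-23 deadline; the claim is time-barred.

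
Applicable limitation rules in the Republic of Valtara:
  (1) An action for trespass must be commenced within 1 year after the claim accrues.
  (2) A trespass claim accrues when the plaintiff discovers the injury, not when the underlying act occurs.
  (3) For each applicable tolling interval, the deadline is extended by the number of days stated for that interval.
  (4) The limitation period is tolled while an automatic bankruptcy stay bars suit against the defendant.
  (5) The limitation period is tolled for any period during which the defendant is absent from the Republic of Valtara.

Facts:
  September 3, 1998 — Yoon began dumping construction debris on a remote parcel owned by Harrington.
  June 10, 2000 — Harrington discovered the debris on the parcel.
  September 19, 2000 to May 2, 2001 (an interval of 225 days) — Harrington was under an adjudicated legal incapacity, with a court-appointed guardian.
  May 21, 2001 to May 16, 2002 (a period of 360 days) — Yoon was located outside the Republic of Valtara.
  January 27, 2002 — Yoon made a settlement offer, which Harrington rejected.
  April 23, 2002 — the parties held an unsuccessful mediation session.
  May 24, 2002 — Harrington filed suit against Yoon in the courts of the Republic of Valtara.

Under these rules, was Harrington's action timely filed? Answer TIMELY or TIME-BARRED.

The claim did not accrue until Harrington discovered the injury on June 10, 2000; the September 3, 1998 act date does not start the clock under the stated rule.
1 year from June 10, 2000 is June 10, 2001.
The defendant's absence from the jurisdiction from May 21, 2001 to May 16, 2002 tolled the period for 360 days, extending the deadline to June 5, 2002.
Although the plaintiff's incapacity ran from September 19, 2000 to May 2, 2001, the stated rules do not make that a tolling event, so it is disregarded.
The other events in the timeline have no effect on the limitation period under the stated rules.
The May 24, 2002 filing precedes the June 5, 2002 deadline; the claim is timely.

TIMELY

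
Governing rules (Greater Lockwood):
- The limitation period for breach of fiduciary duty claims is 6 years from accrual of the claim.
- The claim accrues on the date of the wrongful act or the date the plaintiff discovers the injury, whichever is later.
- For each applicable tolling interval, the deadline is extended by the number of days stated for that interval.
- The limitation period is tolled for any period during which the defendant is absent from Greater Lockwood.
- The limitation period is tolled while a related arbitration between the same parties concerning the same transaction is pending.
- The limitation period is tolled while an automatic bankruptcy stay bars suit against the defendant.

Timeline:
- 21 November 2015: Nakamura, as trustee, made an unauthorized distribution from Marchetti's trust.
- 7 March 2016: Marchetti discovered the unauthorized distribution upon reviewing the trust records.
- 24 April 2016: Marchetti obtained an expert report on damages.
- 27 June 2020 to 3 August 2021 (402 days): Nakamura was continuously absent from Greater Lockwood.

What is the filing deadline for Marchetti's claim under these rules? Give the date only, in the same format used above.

13 April 2023

The claim accrued on 7 March 2016 — the later of the 21 November 2015 act and the 7 March 2016 discovery.
6 years from 7 March 2016 is 7 March 2022.
The period was tolled for 402 days by the defendant's absence from the jurisdiction (27 June 2020 to 3 August 2021), pushing the deadline to 13 April 2023.
Nothing else in the chronology tolls or restarts the period.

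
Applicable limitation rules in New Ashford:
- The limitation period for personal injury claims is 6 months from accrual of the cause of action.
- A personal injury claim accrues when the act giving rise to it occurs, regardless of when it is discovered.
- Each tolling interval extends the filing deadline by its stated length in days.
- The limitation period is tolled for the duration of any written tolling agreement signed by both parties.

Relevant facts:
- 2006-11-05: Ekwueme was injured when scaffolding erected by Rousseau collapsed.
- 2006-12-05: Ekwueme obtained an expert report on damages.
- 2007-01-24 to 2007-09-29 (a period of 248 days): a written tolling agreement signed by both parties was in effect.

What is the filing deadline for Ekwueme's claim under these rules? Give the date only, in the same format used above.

The cause of action accrued on 2006-11-05, the date of the act.
The untolled deadline — 6 months after 2006-11-05 — is 2007-05-05.
The period was tolled for 248 days by the written tolling agreement (2007-01-24 to 2007-09-29), pushing the deadline to 2008-01-08.
Nothing else in the chronology tolls or restarts the period.

2008-01-08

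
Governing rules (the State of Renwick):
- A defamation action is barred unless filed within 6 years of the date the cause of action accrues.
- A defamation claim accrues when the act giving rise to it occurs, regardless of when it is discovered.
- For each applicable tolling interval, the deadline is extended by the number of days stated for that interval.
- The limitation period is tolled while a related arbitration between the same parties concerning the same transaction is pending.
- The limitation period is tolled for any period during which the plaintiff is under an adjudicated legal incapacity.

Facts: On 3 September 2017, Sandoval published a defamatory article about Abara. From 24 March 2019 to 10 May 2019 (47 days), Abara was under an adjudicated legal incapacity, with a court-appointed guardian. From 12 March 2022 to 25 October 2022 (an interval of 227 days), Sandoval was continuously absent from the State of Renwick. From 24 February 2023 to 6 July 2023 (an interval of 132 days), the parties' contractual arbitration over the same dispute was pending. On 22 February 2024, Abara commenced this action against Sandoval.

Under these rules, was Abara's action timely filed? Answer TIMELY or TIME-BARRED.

The limitation period began to run on 3 September 2017.
Adding the 6 years base period to 3 September 2017 gives a deadline of 3 September 2023, before any tolling.
The period was tolled for 47 days by the plaintiff's legal incapacity (24 March 2019 to 10 May 2019), pushing the deadline to 20 October 2023.
The pending related arbitration from 24 February 2023 to 6 July 2023 tolled the period for 132 days, extending the deadline to 29 February 2024.
No stated provision tolls the period for the defendant's absence, so the interval from 12 March 2022 to 25 October 2022 has no effect on the deadline.
Abara filed on 22 February 2024, before the 29 February 2024 deadline, so the action is timely.

TIMELY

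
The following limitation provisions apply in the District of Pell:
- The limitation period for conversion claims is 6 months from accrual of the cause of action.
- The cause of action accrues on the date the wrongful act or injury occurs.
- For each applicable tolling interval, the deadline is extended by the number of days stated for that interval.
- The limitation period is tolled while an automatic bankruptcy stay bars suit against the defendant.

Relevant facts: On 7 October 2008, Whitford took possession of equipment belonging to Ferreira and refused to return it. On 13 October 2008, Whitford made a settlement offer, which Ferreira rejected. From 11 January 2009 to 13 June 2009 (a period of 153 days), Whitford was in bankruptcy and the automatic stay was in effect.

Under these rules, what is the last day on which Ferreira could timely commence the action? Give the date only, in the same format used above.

The claim accrued on 7 October 2008, when the wrongful act occurred.
6 months from 7 October 2008 is 7 April 2009.
The period was tolled for 153 days by the automatic bankruptcy stay (11 January 2009 to 13 June 2009), pushing the deadline to 7 September 2009.
None of the other events listed affects the running of the period under the stated rules.

7 September 2009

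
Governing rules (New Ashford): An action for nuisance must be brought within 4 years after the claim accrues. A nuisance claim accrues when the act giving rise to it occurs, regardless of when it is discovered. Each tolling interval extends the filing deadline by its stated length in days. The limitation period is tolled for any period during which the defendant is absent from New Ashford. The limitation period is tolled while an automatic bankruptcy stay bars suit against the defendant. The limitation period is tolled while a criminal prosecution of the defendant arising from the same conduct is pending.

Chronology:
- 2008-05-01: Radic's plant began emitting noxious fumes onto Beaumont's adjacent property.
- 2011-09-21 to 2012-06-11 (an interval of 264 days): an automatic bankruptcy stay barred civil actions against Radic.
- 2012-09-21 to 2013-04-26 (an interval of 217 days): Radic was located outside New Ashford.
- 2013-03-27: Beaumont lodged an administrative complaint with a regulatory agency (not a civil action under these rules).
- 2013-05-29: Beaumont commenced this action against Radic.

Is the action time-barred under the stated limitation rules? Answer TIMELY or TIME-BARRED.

The claim accrued on 2008-05-01, when the wrongful act occurred.
The untolled deadline — 4 years after 2008-05-01 — is 2012-05-01.
Because the automatic bankruptcy stay ran from 2011-09-21 to 2012-06-11, the deadline is extended by 264 days to 2013-01-20.
The period was tolled for 217 days by the defendant's absence from the jurisdiction (2012-09-21 to 2013-04-26), pushing the deadline to 2013-08-25.
None of the other events listed affects the running of the period under the stated rules.
Beaumont filed on 2013-05-29, before the 2013-08-25 deadline, so the action is timely.

TIMELY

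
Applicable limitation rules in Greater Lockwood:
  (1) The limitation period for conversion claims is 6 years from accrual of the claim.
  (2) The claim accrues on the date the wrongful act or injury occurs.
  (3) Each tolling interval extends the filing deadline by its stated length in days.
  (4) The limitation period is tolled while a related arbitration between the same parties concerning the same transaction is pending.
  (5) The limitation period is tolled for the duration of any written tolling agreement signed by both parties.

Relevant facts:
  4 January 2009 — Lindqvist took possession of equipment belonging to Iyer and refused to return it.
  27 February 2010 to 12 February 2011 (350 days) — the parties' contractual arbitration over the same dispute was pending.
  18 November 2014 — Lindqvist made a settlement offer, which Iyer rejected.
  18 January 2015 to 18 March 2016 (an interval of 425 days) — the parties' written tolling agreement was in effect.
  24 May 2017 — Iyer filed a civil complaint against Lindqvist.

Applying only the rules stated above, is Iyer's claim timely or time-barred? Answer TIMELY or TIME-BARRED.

The limitation period began to run on 4 January 2009.
The untolled deadline — 6 years after 4 January 2009 — is 4 January 2015.
The pending related arbitration from 27 February 2010 to 12 February 2011 tolled the period for 350 days, extending the deadline to 20 December 2015.
The written tolling agreement from 18 January 2015 to 18 March 2016 tolled the period for 425 days, extending the deadline to 17 February 2017.
None of the other events listed affects the running of the period under the stated rules.
Filing on 24 May 2017 missed the 17 February 2017 deadline — the action is time-barred.

TIME-BARRED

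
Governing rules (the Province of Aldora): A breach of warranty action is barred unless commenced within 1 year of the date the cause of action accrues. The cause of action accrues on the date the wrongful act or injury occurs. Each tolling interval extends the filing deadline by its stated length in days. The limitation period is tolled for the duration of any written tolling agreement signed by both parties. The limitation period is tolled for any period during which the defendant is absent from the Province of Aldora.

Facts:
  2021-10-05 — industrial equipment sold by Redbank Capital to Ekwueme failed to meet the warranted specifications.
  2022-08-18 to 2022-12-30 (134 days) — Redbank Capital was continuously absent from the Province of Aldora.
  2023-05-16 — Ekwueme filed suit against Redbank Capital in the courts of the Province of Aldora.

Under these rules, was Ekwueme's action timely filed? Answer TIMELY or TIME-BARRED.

The limitation period began to run on 2021-10-05.
The untolled deadline — 1 year after 2021-10-05 — is 2022-10-05.
Because the defendant's absence from the jurisdiction ran from 2022-08-18 to 2022-12-30, the deadline is extended by 134 days to 2023-02-16.
Filing on 2023-05-16 missed the 2023-02-16 deadline — the action is time-barred.

TIME-BARRED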